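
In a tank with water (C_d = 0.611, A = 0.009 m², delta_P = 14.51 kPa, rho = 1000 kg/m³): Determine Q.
Formula: Q = C_d A \sqrt{\frac{2 \Delta P}{\rho}}
Q = 0.611·0.009·√(2·(14.51·1000)/1000)·1000 = 29.62 L/s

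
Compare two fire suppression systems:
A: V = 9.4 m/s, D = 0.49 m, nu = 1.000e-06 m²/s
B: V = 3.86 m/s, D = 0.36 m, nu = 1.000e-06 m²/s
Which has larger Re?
Re(A) = 4.606e+06, Re(B) = 1.390e+06. Answer: A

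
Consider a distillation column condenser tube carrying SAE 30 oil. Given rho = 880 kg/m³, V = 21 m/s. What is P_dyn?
Formula: P_{dyn} = \frac{1}{2} \rho V^2
P_dyn = 0.5·880·21²/1000 = 194 kPa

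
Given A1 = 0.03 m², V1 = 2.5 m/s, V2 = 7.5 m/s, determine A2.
Formula: V_2 = \frac{A_1 V_1}{A_2}
Substituting knowns: 7.5 = 0.03·2.5/A2
Solving for A2: A2 = 0.03·2.5/7.5 = 0.01 m²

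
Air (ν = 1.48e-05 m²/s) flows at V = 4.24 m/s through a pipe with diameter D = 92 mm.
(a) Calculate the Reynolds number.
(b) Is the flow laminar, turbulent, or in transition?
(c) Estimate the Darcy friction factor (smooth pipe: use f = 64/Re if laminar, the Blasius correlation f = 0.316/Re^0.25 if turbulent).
(a) Re = V·D/ν = 4.24·0.092/1.48e-05 = 26357
(b) Flow regime: turbulent (Re > 4000)
(c) Friction factor: f = 0.316/Re^0.25 = 0.316/26357^0.25 = 0.0248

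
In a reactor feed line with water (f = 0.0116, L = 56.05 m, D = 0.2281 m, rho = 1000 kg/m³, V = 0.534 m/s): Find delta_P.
Formula: \Delta P = f \frac{L}{D} \frac{\rho V^2}{2}
delta_P = 0.0116·(56.05/0.2281)·0.5·1000·0.534²/1000 = 0.4064 kPa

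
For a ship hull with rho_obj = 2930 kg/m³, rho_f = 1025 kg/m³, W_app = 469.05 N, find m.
Formula: W_{app} = mg\left(1 - \frac{\rho_f}{\rho_{obj}}\right)
Substituting knowns: 469.05 = m·9.81·(1 − 1025/2930)
Solving for m: m = 469.05/(9.81·(1 − 1025/2930)) = 73.54 kg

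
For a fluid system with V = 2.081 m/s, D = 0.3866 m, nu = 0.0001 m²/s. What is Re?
Formula: Re = \frac{V D}{\nu}
Re = 2.081·0.3866/0.0001 = 8045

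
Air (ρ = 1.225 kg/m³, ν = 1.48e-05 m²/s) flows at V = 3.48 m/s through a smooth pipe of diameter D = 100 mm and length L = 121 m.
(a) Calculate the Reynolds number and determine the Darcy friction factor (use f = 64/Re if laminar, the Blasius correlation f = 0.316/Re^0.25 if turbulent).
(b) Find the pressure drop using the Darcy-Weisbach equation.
(a) Re = V·D/ν = 3.48·0.1/1.48e-05 = 23514 → turbulent (Re > 4000); f = 0.316/Re^0.25 = 0.316/23514^0.25 = 0.025519
(b) Darcy-Weisbach: ΔP = f·(L/D)·½ρV²/1000 = 0.025519·(121/0.100)·½·1.225·3.48²/1000 = 0.229 kPa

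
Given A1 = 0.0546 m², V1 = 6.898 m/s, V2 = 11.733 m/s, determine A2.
Formula: V_2 = \frac{A_1 V_1}{A_2}
Substituting knowns: 11.733 = 0.0546·6.898/A2
Solving for A2: A2 = 0.0546·6.898/11.733 = 0.0321 m²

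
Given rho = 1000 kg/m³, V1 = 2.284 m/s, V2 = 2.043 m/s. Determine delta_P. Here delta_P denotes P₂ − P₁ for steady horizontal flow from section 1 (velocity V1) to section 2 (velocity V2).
Formula: \Delta P = \frac{1}{2} \rho (V_1^2 - V_2^2)
delta_P = 0.5·1000·(2.284² − 2.043²)/1000 = 0.5214 kPa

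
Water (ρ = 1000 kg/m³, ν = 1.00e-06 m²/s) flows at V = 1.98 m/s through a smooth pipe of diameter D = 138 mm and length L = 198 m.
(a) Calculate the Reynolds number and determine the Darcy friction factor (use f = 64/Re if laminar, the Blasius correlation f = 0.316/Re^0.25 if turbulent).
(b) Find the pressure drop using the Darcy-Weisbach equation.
(a) Re = V·D/ν = 1.98·0.138/1.00e-06 = 273240 → turbulent (Re > 4000); f = 0.316/Re^0.25 = 0.316/273240^0.25 = 0.013821 (Blasius is strictly valid for Re ≲ 1e5; used here as the smooth-pipe estimate the problem specifies)
(b) Darcy-Weisbach: ΔP = f·(L/D)·½ρV²/1000 = 0.013821·(198/0.138)·½·1000·1.98²/1000 = 38.87 kPa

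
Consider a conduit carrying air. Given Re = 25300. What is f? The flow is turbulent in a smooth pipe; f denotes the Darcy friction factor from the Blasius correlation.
Formula: f = \frac{0.316}{Re^{0.25}}
f = 0.316/25300^0.25 = 0.02506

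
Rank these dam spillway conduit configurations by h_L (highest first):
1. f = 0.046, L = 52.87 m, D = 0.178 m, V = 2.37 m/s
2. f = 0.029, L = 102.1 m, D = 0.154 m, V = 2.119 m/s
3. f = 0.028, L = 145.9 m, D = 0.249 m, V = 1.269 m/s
Case 1: h_L = 3.912 m
Case 2: h_L = 4.4 m
Case 3: h_L = 1.347 m
Ranking (highest first): 2, 1, 3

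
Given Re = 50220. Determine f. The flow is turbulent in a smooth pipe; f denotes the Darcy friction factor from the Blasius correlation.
Formula: f = \frac{0.316}{Re^{0.25}}
f = 0.316/50220^0.25 = 0.02111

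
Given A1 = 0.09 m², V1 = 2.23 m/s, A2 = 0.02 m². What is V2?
Formula: V_2 = \frac{A_1 V_1}{A_2}
V2 = 0.09·2.23/0.02 = 10.04 m/s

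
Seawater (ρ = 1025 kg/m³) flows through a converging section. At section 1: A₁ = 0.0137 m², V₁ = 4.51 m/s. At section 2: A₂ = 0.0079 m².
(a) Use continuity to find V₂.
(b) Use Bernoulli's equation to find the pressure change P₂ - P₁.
(a) Continuity: A₁V₁=A₂V₂ -> V₂=A₁V₁/A₂=0.0137*4.51/0.0079=7.82 m/s
(b) Bernoulli: P₂-P₁=0.5*rho*(V₁^2-V₂^2)/1000=0.5*1025*(4.51^2-7.82^2)/1000=-20.92 kPa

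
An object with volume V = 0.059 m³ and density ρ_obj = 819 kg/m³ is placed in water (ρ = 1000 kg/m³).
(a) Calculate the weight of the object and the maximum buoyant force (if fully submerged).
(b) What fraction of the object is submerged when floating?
(a) W=rho_obj*g*V=819*9.81*0.059=474.0 N; F_B(max)=rho*g*V=1000*9.81*0.059=578.8 N
(b) Floating fraction=rho_obj/rho=819/1000=0.819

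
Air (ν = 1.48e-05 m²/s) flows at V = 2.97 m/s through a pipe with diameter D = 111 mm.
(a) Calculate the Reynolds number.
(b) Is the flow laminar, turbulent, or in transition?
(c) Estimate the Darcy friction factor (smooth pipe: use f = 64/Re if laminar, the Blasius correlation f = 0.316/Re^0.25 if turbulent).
(a) Re = V·D/ν = 2.97·0.111/1.48e-05 = 22275
(b) Flow regime: turbulent (Re > 4000)
(c) Friction factor: f = 0.316/Re^0.25 = 0.316/22275^0.25 = 0.02587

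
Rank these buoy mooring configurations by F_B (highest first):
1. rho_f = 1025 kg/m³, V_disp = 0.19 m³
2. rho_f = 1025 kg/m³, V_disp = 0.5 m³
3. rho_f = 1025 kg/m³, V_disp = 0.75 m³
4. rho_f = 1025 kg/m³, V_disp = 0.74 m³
Case 1: F_B = 1910 N
Case 2: F_B = 5028 N
Case 3: F_B = 7541 N
Case 4: F_B = 7441 N
Ranking (highest first): 3, 4, 2, 1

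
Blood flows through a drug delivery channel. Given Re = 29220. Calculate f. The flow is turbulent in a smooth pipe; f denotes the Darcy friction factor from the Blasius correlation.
Formula: f = \frac{0.316}{Re^{0.25}}
f = 0.316/29220^0.25 = 0.02417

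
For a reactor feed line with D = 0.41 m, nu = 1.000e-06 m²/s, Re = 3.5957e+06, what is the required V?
Formula: Re = \frac{V D}{\nu}
Substituting knowns: 3.5957e+06 = V·0.41/1.000e-06
Solving for V: V = 3.5957e+06·1.000e-06/0.41 = 8.77 m/s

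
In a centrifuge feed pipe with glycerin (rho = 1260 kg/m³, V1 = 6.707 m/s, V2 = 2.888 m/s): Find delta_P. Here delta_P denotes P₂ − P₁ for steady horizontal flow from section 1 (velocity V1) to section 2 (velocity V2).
Formula: \Delta P = \frac{1}{2} \rho (V_1^2 - V_2^2)
delta_P = 0.5·1260·(6.707² − 2.888²)/1000 = 23.09 kPa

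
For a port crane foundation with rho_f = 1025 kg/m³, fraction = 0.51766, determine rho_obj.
Formula: f_{sub} = \frac{\rho_{obj}}{\rho_f}
Substituting knowns: 0.51766 = rho_obj/1025
Solving for rho_obj: rho_obj = 0.51766·1025 = 530.6 kg/m³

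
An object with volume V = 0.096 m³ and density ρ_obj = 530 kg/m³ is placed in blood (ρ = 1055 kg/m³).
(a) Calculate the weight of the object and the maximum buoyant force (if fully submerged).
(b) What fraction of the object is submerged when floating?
(a) W=rho_obj*g*V=530*9.81*0.096=499.1 N; F_B(max)=rho*g*V=1055*9.81*0.096=993.6 N
(b) Floating fraction=rho_obj/rho=530/1055=0.502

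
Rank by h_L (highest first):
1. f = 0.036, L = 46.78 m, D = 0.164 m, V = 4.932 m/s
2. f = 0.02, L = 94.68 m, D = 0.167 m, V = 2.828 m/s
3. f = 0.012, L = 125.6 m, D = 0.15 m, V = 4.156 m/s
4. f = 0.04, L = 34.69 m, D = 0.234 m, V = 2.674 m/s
Case 1: h_L = 12.73 m
Case 2: h_L = 4.622 m
Case 3: h_L = 8.846 m
Case 4: h_L = 2.161 m
Ranking (highest first): 1, 3, 2, 4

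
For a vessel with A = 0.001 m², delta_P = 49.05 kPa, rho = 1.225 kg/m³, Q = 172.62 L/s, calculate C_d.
Formula: Q = C_d A \sqrt{\frac{2 \Delta P}{\rho}}
Substituting knowns: 172.62 = C_d·0.001·√(2·(49.05·1000)/1.225)·1000
Solving for C_d: C_d = (172.62/1000)/(0.001·√(2·(49.05·1000)/1.225)) = 0.61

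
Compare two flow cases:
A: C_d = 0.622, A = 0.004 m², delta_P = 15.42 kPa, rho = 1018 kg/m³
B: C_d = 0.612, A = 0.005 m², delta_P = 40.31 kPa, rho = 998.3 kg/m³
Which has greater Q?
Q(A) = 13.69 L/s, Q(B) = 27.5 L/s. Answer: B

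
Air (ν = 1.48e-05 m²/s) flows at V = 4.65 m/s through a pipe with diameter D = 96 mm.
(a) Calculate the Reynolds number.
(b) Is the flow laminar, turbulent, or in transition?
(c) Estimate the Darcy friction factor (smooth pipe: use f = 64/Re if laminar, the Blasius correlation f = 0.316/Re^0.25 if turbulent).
(a) Re = V·D/ν = 4.65·0.096/1.48e-05 = 30162
(b) Flow regime: turbulent (Re > 4000)
(c) Friction factor: f = 0.316/Re^0.25 = 0.316/30162^0.25 = 0.02398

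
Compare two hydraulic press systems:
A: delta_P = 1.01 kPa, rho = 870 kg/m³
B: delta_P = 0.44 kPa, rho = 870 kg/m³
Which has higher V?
V(A) = 1.524 m/s, V(B) = 1.006 m/s. Answer: A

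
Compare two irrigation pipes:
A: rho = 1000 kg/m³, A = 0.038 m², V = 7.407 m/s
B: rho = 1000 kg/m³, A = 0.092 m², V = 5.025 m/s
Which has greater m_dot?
m_dot(A) = 281.5 kg/s, m_dot(B) = 462.3 kg/s. Answer: B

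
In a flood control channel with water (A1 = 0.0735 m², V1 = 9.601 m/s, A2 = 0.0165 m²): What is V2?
Formula: V_2 = \frac{A_1 V_1}{A_2}
V2 = 0.0735·9.601/0.0165 = 42.77 m/s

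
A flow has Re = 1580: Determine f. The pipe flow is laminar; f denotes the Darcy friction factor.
Formula: f = \frac{64}{Re}
f = 64/1580 = 0.04051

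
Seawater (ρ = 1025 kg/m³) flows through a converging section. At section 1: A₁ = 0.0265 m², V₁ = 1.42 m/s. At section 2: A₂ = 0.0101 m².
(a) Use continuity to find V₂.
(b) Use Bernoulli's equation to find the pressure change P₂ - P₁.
(a) Continuity: A₁V₁=A₂V₂ -> V₂=A₁V₁/A₂=0.0265*1.42/0.0101=3.73 m/s
(b) Bernoulli: P₂-P₁=0.5*rho*(V₁^2-V₂^2)/1000=0.5*1025*(1.42^2-3.73^2)/1000=-6.097 kPa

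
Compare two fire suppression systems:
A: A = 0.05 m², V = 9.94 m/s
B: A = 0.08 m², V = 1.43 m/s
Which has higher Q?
Q(A) = 497 L/s, Q(B) = 114.4 L/s. Answer: A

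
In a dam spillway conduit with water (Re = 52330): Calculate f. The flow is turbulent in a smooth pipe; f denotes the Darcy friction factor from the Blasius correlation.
Formula: f = \frac{0.316}{Re^{0.25}}
f = 0.316/52330^0.25 = 0.02089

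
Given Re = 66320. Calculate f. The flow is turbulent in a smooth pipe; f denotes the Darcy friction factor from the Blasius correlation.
Formula: f = \frac{0.316}{Re^{0.25}}
f = 0.316/66320^0.25 = 0.01969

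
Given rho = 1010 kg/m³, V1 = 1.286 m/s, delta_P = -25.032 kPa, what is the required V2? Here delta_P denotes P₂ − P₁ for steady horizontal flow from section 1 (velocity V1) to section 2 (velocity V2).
Formula: \Delta P = \frac{1}{2} \rho (V_1^2 - V_2^2)
Substituting knowns: -25.032 = 0.5·1010·(1.286² − V2²)/1000
Solving for V2: V2 = √(1.286² − 2·(-25.032·1000)/1010) = 7.157 m/s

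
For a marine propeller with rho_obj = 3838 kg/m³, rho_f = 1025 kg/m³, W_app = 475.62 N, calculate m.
Formula: W_{app} = mg\left(1 - \frac{\rho_f}{\rho_{obj}}\right)
Substituting knowns: 475.62 = m·9.81·(1 − 1025/3838)
Solving for m: m = 475.62/(9.81·(1 − 1025/3838)) = 66.15 kg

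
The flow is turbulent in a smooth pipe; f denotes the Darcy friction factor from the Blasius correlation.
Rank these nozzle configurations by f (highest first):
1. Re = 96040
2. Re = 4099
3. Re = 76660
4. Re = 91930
Case 1: f = 0.01795
Case 2: f = 0.03949
Case 3: f = 0.01899
Case 4: f = 0.01815
Ranking (highest first): 2, 3, 4, 1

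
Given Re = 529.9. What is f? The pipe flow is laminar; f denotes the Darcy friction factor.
Formula: f = \frac{64}{Re}
f = 64/529.9 = 0.1208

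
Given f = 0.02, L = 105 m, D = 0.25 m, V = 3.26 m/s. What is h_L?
Formula: h_L = f \frac{L}{D} \frac{V^2}{2g}
h_L = 0.02·(105/0.25)·3.26²/(2·9.81) = 4.55 m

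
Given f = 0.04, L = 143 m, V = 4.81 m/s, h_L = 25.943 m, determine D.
Formula: h_L = f \frac{L}{D} \frac{V^2}{2g}
Substituting knowns: 25.943 = 0.04·(143/D)·4.81²/(2·9.81)
Solving for D: D = 0.04·143·4.81²/(2·9.81·25.943) = 0.26 m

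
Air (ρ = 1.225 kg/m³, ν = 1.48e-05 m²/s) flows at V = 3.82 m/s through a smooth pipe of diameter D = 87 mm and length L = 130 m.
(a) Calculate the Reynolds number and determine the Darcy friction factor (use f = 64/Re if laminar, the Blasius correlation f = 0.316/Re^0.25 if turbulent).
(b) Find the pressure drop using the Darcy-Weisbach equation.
(a) Re = V·D/ν = 3.82·0.087/1.48e-05 = 22455 → turbulent (Re > 4000); f = 0.316/Re^0.25 = 0.316/22455^0.25 = 0.025814
(b) Darcy-Weisbach: ΔP = f·(L/D)·½ρV²/1000 = 0.025814·(130/0.087)·½·1.225·3.82²/1000 = 0.3448 kPa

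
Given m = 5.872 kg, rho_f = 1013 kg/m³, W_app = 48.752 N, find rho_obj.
Formula: W_{app} = mg\left(1 - \frac{\rho_f}{\rho_{obj}}\right)
Substituting knowns: 48.752 = 5.872·9.81·(1 − 1013/rho_obj)
Solving for rho_obj: rho_obj = 1013/(1 − 48.752/(5.872·9.81)) = 6592 kg/m³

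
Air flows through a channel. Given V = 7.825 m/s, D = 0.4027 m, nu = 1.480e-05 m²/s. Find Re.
Formula: Re = \frac{V D}{\nu}
Re = 7.825·0.4027/1.480e-05 = 212914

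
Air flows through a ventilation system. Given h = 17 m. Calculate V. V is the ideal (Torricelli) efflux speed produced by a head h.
Formula: V = \sqrt{2 g h}
V = √(2·9.81·17) = 18.26 m/s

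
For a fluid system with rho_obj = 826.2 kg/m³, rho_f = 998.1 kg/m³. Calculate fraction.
Formula: f_{sub} = \frac{\rho_{obj}}{\rho_f}
fraction = 826.2/998.1 = 0.8278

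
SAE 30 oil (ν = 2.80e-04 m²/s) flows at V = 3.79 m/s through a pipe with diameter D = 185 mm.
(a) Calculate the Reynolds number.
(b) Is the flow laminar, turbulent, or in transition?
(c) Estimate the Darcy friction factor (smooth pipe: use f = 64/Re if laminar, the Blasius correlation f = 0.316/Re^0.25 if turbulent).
(a) Re = V·D/ν = 3.79·0.185/2.80e-04 = 2504.1
(b) Flow regime: transition (2300 ≤ Re ≤ 4000)
(c) Friction factor: f ≈ 0.04 (transitional regime, no simple correlation)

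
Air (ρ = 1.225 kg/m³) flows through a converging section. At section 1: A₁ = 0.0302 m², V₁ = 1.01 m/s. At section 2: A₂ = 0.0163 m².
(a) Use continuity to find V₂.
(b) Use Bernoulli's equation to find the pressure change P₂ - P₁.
(a) Continuity: A₁V₁=A₂V₂ -> V₂=A₁V₁/A₂=0.0302*1.01/0.0163=1.87 m/s
(b) Bernoulli: P₂-P₁=0.5*rho*(V₁^2-V₂^2)/1000=0.5*1.225*(1.01^2-1.87^2)/1000=-0.001517 kPa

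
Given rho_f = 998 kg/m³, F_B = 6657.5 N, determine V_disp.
Formula: F_B = \rho_f g V_{disp}
Substituting knowns: 6657.5 = 998·9.81·V_disp
Solving for V_disp: V_disp = 6657.5/(998·9.81) = 0.68 m³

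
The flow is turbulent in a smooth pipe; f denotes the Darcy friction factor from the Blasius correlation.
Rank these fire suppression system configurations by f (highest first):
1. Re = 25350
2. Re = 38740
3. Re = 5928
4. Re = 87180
Case 1: f = 0.02504
Case 2: f = 0.02252
Case 3: f = 0.03601
Case 4: f = 0.01839
Ranking (highest first): 3, 1, 2, 4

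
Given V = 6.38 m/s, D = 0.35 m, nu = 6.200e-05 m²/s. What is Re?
Formula: Re = \frac{V D}{\nu}
Re = 6.38·0.35/6.200e-05 = 36016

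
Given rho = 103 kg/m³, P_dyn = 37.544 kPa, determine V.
Formula: P_{dyn} = \frac{1}{2} \rho V^2
Substituting knowns: 37.544 = 0.5·103·V²/1000
Solving for V: V = √(2·(37.544·1000)/103) = 27 m/s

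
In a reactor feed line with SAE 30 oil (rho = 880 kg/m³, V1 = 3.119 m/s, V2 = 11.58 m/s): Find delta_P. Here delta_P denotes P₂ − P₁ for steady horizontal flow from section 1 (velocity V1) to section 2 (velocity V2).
Formula: \Delta P = \frac{1}{2} \rho (V_1^2 - V_2^2)
delta_P = 0.5·880·(3.119² − 11.58²)/1000 = -54.72 kPa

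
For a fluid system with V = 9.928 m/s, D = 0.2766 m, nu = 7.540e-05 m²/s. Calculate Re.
Formula: Re = \frac{V D}{\nu}
Re = 9.928·0.2766/7.540e-05 = 36420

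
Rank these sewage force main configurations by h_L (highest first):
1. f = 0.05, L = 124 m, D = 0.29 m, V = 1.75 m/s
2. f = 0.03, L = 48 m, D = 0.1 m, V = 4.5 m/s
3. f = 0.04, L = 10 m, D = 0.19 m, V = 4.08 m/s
Case 1: h_L = 3.337 m
Case 2: h_L = 14.86 m
Case 3: h_L = 1.786 m
Ranking (highest first): 2, 1, 3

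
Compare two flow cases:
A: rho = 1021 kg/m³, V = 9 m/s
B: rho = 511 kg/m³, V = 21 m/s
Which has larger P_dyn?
P_dyn(A) = 41.35 kPa, P_dyn(B) = 112.7 kPa. Answer: B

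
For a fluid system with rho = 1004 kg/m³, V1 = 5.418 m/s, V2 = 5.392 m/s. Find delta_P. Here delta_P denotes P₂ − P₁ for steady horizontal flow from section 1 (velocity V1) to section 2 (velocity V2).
Formula: \Delta P = \frac{1}{2} \rho (V_1^2 - V_2^2)
delta_P = 0.5·1004·(5.418² − 5.392²)/1000 = 0.1411 kPa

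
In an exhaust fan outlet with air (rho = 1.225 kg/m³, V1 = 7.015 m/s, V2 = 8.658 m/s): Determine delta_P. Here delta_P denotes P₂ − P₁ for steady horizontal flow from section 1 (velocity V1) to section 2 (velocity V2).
Formula: \Delta P = \frac{1}{2} \rho (V_1^2 - V_2^2)
delta_P = 0.5·1.225·(7.015² − 8.658²)/1000 = -0.01577 kPa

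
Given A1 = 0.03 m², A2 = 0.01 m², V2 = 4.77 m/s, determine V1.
Formula: V_2 = \frac{A_1 V_1}{A_2}
Substituting knowns: 4.77 = 0.03·V1/0.01
Solving for V1: V1 = 4.77·0.01/0.03 = 1.59 m/s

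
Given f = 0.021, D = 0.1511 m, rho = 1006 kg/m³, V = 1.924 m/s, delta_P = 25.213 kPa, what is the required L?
Formula: \Delta P = f \frac{L}{D} \frac{\rho V^2}{2}
Substituting knowns: 25.213 = 0.021·(L/0.1511)·0.5·1006·1.924²/1000
Solving for L: L = (25.213·1000)·0.1511/(0.021·0.5·1006·1.924²) = 97.43 m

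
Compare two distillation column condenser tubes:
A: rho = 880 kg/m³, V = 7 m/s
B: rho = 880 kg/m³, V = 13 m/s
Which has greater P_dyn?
P_dyn(A) = 21.56 kPa, P_dyn(B) = 74.36 kPa. Answer: B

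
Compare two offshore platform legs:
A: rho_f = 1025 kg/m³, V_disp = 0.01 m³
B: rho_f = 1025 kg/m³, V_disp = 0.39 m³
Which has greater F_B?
F_B(A) = 100.6 N, F_B(B) = 3922 N. Answer: B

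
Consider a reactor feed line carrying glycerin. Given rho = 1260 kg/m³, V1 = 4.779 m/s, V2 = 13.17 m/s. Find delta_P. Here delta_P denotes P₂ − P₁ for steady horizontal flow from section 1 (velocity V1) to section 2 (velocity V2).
Formula: \Delta P = \frac{1}{2} \rho (V_1^2 - V_2^2)
delta_P = 0.5·1260·(4.779² − 13.17²)/1000 = -94.88 kPa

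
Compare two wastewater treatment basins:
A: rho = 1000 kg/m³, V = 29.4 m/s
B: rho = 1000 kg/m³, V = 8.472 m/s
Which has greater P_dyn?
P_dyn(A) = 432.2 kPa, P_dyn(B) = 35.89 kPa. Answer: A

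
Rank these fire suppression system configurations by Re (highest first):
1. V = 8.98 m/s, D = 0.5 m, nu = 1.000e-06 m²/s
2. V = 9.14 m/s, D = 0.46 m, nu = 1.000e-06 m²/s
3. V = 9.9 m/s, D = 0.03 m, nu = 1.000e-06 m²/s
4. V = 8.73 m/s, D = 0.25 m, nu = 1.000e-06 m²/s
Case 1: Re = 4.490e+06
Case 2: Re = 4.204e+06
Case 3: Re = 297000
Case 4: Re = 2.182e+06
Ranking (highest first): 1, 2, 4, 3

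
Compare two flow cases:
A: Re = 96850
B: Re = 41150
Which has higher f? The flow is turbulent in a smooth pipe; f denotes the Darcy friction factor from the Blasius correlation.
f(A) = 0.01791, f(B) = 0.02219. Answer: B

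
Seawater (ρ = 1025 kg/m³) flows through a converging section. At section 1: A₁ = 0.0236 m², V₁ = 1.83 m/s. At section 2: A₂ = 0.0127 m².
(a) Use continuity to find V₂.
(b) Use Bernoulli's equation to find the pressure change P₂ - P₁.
(a) Continuity: A₁V₁=A₂V₂ -> V₂=A₁V₁/A₂=0.0236*1.83/0.0127=3.40 m/s
(b) Bernoulli: P₂-P₁=0.5*rho*(V₁^2-V₂^2)/1000=0.5*1025*(1.83^2-3.40^2)/1000=-4.208 kPa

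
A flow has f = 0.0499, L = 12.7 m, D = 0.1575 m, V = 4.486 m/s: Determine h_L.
Formula: h_L = f \frac{L}{D} \frac{V^2}{2g}
h_L = 0.0499·(12.7/0.1575)·4.486²/(2·9.81) = 4.127 m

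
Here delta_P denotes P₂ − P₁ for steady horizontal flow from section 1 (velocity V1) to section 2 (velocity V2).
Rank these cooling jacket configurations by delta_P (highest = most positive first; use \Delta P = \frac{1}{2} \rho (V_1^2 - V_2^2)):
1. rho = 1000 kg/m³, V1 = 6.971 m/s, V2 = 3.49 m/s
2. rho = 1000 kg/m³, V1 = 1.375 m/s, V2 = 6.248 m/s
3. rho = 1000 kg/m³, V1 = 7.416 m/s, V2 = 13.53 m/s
Case 1: delta_P = 18.21 kPa
Case 2: delta_P = -18.57 kPa
Case 3: delta_P = -64.03 kPa
Ranking (highest first): 1, 2, 3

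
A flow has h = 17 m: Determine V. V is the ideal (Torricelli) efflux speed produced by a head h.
Formula: V = \sqrt{2 g h}
V = √(2·9.81·17) = 18.26 m/s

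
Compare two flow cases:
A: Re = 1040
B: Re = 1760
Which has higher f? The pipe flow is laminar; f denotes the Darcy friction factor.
f(A) = 0.06154, f(B) = 0.03636. Answer: A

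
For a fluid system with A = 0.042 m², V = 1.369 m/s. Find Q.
Formula: Q = A V
Q = 0.042·1.369·1000 = 57.5 L/s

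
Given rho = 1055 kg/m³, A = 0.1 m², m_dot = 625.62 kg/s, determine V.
Formula: \dot{m} = \rho A V
Substituting knowns: 625.62 = 1055·0.1·V
Solving for V: V = 625.62/(1055·0.1) = 5.93 m/s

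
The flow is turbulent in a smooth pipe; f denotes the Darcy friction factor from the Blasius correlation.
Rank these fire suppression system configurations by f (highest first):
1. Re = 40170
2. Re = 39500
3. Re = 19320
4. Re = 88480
Case 1: f = 0.02232
Case 2: f = 0.02241
Case 3: f = 0.0268
Case 4: f = 0.01832
Ranking (highest first): 3, 2, 1, 4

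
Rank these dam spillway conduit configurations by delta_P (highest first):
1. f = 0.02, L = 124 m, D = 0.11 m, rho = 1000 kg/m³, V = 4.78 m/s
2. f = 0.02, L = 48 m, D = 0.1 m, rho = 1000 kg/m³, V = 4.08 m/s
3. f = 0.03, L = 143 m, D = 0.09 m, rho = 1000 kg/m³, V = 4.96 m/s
Case 1: delta_P = 257.6 kPa
Case 2: delta_P = 79.9 kPa
Case 3: delta_P = 586.3 kPa
Ranking (highest first): 3, 1, 2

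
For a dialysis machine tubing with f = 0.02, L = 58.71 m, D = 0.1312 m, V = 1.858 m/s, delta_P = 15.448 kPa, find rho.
Formula: \Delta P = f \frac{L}{D} \frac{\rho V^2}{2}
Substituting knowns: 15.448 = 0.02·(58.71/0.1312)·0.5·rho·1.858²/1000
Solving for rho: rho = (15.448·1000)/(0.02·(58.71/0.1312)·0.5·1.858²) = 1000 kg/m³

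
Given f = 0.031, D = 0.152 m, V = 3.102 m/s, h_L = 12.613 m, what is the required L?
Formula: h_L = f \frac{L}{D} \frac{V^2}{2g}
Substituting knowns: 12.613 = 0.031·(L/0.152)·3.102²/(2·9.81)
Solving for L: L = 12.613·2·9.81·0.152/(0.031·3.102²) = 126.1 m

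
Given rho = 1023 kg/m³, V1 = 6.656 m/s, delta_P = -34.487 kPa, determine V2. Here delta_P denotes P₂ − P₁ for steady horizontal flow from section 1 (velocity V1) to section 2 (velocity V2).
Formula: \Delta P = \frac{1}{2} \rho (V_1^2 - V_2^2)
Substituting knowns: -34.487 = 0.5·1023·(6.656² − V2²)/1000
Solving for V2: V2 = √(6.656² − 2·(-34.487·1000)/1023) = 10.57 m/s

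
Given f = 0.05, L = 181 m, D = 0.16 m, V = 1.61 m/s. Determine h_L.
Formula: h_L = f \frac{L}{D} \frac{V^2}{2g}
h_L = 0.05·(181/0.16)·1.61²/(2·9.81) = 7.473 m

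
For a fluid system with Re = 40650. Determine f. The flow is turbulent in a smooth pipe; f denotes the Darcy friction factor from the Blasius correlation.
Formula: f = \frac{0.316}{Re^{0.25}}
f = 0.316/40650^0.25 = 0.02225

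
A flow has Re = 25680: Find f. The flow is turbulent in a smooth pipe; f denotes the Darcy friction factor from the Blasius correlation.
Formula: f = \frac{0.316}{Re^{0.25}}
f = 0.316/25680^0.25 = 0.02496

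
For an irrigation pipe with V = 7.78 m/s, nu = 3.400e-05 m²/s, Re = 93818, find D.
Formula: Re = \frac{V D}{\nu}
Substituting knowns: 93818 = 7.78·D/3.400e-05
Solving for D: D = 93818·3.400e-05/7.78 = 0.41 m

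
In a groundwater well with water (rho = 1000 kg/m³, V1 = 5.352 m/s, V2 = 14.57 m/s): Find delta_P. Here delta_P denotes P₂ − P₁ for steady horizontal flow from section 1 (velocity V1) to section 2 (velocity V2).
Formula: \Delta P = \frac{1}{2} \rho (V_1^2 - V_2^2)
delta_P = 0.5·1000·(5.352² − 14.57²)/1000 = -91.82 kPa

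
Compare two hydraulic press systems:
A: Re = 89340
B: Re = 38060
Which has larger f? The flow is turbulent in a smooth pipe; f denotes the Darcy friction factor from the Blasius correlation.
f(A) = 0.01828, f(B) = 0.02262. Answer: B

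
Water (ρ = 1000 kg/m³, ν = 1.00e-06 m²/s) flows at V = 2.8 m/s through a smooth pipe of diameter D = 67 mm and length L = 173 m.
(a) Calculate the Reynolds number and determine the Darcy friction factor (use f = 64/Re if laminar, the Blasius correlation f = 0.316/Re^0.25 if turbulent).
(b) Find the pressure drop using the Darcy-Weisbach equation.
(a) Re = V·D/ν = 2.8·0.067/1.00e-06 = 187600 → turbulent (Re > 4000); f = 0.316/Re^0.25 = 0.316/187600^0.25 = 0.015184 (Blasius is strictly valid for Re ≲ 1e5; used here as the smooth-pipe estimate the problem specifies)
(b) Darcy-Weisbach: ΔP = f·(L/D)·½ρV²/1000 = 0.015184·(173/0.067)·½·1000·2.8²/1000 = 153.7 kPa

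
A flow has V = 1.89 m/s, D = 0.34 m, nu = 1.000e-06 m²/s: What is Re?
Formula: Re = \frac{V D}{\nu}
Re = 1.89·0.34/1.000e-06 = 642600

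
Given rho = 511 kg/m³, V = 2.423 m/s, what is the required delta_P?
Formula: V = \sqrt{\frac{2 \Delta P}{\rho}}
Substituting knowns: 2.423 = √(2·(delta_P·1000)/511)
Solving for delta_P: delta_P = 2.423²·511/2/1000 = 1.5 kPa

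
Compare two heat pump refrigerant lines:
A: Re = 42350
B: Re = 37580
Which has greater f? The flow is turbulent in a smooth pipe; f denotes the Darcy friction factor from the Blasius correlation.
f(A) = 0.02203, f(B) = 0.0227. Answer: B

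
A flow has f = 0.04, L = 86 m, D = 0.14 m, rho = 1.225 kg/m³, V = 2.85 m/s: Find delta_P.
Formula: \Delta P = f \frac{L}{D} \frac{\rho V^2}{2}
delta_P = 0.04·(86/0.14)·0.5·1.225·2.85²/1000 = 0.1222 kPa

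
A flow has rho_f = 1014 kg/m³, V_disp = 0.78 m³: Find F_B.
Formula: F_B = \rho_f g V_{disp}
F_B = 1014·9.81·0.78 = 7759 N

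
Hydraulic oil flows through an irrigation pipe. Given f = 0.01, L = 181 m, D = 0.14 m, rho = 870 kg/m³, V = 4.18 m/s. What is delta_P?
Formula: \Delta P = f \frac{L}{D} \frac{\rho V^2}{2}
delta_P = 0.01·(181/0.14)·0.5·870·4.18²/1000 = 98.26 kPa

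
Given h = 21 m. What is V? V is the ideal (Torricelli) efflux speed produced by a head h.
Formula: V = \sqrt{2 g h}
V = √(2·9.81·21) = 20.3 m/s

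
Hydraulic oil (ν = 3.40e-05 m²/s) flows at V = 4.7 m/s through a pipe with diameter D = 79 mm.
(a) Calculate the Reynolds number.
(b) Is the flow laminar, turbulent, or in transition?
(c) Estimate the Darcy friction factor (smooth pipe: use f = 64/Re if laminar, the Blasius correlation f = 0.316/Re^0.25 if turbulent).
(a) Re = V·D/ν = 4.7·0.079/3.40e-05 = 10921
(b) Flow regime: turbulent (Re > 4000)
(c) Friction factor: f = 0.316/Re^0.25 = 0.316/10921^0.25 = 0.03091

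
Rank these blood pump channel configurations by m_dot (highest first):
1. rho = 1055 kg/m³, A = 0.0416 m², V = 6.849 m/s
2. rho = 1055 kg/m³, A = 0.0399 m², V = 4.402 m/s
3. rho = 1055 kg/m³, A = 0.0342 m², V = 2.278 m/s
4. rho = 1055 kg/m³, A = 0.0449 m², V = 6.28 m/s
Case 1: m_dot = 300.6 kg/s
Case 2: m_dot = 185.3 kg/s
Case 3: m_dot = 82.19 kg/s
Case 4: m_dot = 297.5 kg/s
Ranking (highest first): 1, 4, 2, 3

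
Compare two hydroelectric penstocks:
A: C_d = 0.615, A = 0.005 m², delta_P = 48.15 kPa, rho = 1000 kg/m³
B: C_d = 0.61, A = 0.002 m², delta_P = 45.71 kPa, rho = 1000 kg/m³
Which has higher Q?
Q(A) = 30.18 L/s, Q(B) = 11.66 L/s. Answer: A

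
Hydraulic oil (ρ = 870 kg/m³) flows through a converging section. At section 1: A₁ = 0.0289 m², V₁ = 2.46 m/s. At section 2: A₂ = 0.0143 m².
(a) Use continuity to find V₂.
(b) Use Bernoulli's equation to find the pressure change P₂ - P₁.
(a) Continuity: A₁V₁=A₂V₂ -> V₂=A₁V₁/A₂=0.0289*2.46/0.0143=4.97 m/s
(b) Bernoulli: P₂-P₁=0.5*rho*(V₁^2-V₂^2)/1000=0.5*870*(2.46^2-4.97^2)/1000=-8.112 kPa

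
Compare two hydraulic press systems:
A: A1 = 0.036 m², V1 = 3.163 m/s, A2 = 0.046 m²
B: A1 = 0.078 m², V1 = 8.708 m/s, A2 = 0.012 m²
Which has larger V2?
V2(A) = 2.475 m/s, V2(B) = 56.6 m/s. Answer: B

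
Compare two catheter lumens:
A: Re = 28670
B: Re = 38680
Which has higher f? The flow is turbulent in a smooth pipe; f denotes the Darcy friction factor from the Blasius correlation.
f(A) = 0.02428, f(B) = 0.02253. Answer: A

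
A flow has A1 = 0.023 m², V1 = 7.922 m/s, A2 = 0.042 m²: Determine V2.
Formula: V_2 = \frac{A_1 V_1}{A_2}
V2 = 0.023·7.922/0.042 = 4.338 m/s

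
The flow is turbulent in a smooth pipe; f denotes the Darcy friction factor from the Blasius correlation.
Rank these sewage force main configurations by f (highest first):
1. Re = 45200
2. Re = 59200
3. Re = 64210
Case 1: f = 0.02167
Case 2: f = 0.02026
Case 3: f = 0.01985
Ranking (highest first): 1, 2, 3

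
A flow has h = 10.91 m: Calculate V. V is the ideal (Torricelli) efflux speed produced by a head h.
Formula: V = \sqrt{2 g h}
V = √(2·9.81·10.91) = 14.63 m/s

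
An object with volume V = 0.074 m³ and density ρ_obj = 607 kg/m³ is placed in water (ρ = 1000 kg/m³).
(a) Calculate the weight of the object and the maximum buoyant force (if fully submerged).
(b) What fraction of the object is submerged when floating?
(a) W=rho_obj*g*V=607*9.81*0.074=440.6 N; F_B(max)=rho*g*V=1000*9.81*0.074=725.9 N
(b) Floating fraction=rho_obj/rho=607/1000=0.607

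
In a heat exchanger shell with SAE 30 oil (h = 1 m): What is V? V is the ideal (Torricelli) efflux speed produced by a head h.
Formula: V = \sqrt{2 g h}
V = √(2·9.81·1) = 4.429 m/s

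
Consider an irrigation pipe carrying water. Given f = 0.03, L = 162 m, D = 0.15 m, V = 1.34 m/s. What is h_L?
Formula: h_L = f \frac{L}{D} \frac{V^2}{2g}
h_L = 0.03·(162/0.15)·1.34²/(2·9.81) = 2.965 m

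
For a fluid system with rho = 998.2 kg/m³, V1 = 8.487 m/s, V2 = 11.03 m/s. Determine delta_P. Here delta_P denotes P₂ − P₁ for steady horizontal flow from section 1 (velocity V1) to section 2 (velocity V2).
Formula: \Delta P = \frac{1}{2} \rho (V_1^2 - V_2^2)
delta_P = 0.5·998.2·(8.487² − 11.03²)/1000 = -24.77 kPa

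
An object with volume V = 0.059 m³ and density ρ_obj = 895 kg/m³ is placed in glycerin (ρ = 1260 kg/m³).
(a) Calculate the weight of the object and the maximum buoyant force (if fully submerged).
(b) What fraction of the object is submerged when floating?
(a) W=rho_obj*g*V=895*9.81*0.059=518.0 N; F_B(max)=rho*g*V=1260*9.81*0.059=729.3 N
(b) Floating fraction=rho_obj/rho=895/1260=0.710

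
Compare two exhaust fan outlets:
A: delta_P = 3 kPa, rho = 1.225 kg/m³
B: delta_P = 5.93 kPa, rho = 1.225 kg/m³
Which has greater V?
V(A) = 69.99 m/s, V(B) = 98.4 m/s. Answer: B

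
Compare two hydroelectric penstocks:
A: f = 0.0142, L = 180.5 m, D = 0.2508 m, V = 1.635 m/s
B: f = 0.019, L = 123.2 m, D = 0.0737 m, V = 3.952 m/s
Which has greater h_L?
h_L(A) = 1.392 m, h_L(B) = 25.28 m. Answer: B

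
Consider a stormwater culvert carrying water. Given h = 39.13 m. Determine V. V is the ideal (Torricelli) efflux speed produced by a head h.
Formula: V = \sqrt{2 g h}
V = √(2·9.81·39.13) = 27.71 m/s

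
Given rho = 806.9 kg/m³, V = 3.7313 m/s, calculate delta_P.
Formula: V = \sqrt{\frac{2 \Delta P}{\rho}}
Substituting knowns: 3.7313 = √(2·(delta_P·1000)/806.9)
Solving for delta_P: delta_P = 3.7313²·806.9/2/1000 = 5.617 kPa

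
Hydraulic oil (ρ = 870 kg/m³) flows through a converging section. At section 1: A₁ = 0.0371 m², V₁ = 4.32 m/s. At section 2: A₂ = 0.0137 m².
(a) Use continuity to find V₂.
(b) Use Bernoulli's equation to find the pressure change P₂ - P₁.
(a) Continuity: A₁V₁=A₂V₂ -> V₂=A₁V₁/A₂=0.0371*4.32/0.0137=11.70 m/s
(b) Bernoulli: P₂-P₁=0.5*rho*(V₁^2-V₂^2)/1000=0.5*870*(4.32^2-11.70^2)/1000=-51.43 kPa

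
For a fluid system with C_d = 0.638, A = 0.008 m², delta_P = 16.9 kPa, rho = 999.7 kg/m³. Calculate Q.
Formula: Q = C_d A \sqrt{\frac{2 \Delta P}{\rho}}
Q = 0.638·0.008·√(2·(16.9·1000)/999.7)·1000 = 29.68 L/s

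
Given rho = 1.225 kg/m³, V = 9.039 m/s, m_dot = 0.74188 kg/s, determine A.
Formula: \dot{m} = \rho A V
Substituting knowns: 0.74188 = 1.225·A·9.039
Solving for A: A = 0.74188/(1.225·9.039) = 0.067 m²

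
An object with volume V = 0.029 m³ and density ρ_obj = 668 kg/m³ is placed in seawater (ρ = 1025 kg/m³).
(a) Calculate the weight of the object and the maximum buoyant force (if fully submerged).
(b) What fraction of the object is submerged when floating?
(a) W=rho_obj*g*V=668*9.81*0.029=190.0 N; F_B(max)=rho*g*V=1025*9.81*0.029=291.6 N
(b) Floating fraction=rho_obj/rho=668/1025=0.652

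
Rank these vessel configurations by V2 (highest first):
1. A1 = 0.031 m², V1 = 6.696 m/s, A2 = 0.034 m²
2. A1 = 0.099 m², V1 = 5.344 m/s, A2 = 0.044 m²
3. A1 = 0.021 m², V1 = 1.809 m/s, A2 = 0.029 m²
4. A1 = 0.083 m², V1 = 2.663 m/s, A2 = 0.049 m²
Case 1: V2 = 6.105 m/s
Case 2: V2 = 12.02 m/s
Case 3: V2 = 1.31 m/s
Case 4: V2 = 4.511 m/s
Ranking (highest first): 2, 1, 4, 3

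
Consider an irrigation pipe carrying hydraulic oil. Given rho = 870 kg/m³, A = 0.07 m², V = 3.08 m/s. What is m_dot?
Formula: \dot{m} = \rho A V
m_dot = 870·0.07·3.08 = 187.6 kg/s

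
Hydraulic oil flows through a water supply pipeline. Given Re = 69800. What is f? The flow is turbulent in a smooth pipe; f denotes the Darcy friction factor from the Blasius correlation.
Formula: f = \frac{0.316}{Re^{0.25}}
f = 0.316/69800^0.25 = 0.01944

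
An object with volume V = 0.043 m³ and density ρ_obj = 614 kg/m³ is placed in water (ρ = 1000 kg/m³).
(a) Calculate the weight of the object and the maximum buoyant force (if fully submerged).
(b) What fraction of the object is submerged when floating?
(a) W=rho_obj*g*V=614*9.81*0.043=259.0 N; F_B(max)=rho*g*V=1000*9.81*0.043=421.8 N
(b) Floating fraction=rho_obj/rho=614/1000=0.614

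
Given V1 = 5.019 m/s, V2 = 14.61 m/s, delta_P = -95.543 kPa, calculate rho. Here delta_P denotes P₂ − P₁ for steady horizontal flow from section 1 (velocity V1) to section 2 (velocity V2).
Formula: \Delta P = \frac{1}{2} \rho (V_1^2 - V_2^2)
Substituting knowns: -95.543 = 0.5·rho·(5.019² − 14.61²)/1000
Solving for rho: rho = 2·(-95.543·1000)/(5.019² − 14.61²) = 1015 kg/m³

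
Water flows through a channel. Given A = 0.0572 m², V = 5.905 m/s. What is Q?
Formula: Q = A V
Q = 0.0572·5.905·1000 = 337.8 L/s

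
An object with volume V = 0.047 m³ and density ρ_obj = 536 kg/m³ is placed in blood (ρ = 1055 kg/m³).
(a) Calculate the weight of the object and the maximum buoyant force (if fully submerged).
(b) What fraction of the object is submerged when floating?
(a) W=rho_obj*g*V=536*9.81*0.047=247.1 N; F_B(max)=rho*g*V=1055*9.81*0.047=486.4 N
(b) Floating fraction=rho_obj/rho=536/1055=0.508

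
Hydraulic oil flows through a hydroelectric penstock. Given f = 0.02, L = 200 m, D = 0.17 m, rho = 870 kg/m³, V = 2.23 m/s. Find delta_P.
Formula: \Delta P = f \frac{L}{D} \frac{\rho V^2}{2}
delta_P = 0.02·(200/0.17)·0.5·870·2.23²/1000 = 50.9 kPa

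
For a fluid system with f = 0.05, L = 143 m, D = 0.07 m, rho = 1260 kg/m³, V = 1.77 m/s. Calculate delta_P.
Formula: \Delta P = f \frac{L}{D} \frac{\rho V^2}{2}
delta_P = 0.05·(143/0.07)·0.5·1260·1.77²/1000 = 201.6 kPa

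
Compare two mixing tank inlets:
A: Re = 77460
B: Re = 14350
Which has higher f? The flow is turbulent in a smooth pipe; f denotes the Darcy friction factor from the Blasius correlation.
f(A) = 0.01894, f(B) = 0.02887. Answer: B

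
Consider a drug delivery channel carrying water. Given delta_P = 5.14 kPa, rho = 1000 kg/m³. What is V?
Formula: V = \sqrt{\frac{2 \Delta P}{\rho}}
V = √(2·(5.14·1000)/1000) = 3.206 m/s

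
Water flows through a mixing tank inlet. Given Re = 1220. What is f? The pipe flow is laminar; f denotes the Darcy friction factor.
Formula: f = \frac{64}{Re}
f = 64/1220 = 0.05246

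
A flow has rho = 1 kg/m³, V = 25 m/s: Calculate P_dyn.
Formula: P_{dyn} = \frac{1}{2} \rho V^2
P_dyn = 0.5·1·25²/1000 = 0.3125 kPa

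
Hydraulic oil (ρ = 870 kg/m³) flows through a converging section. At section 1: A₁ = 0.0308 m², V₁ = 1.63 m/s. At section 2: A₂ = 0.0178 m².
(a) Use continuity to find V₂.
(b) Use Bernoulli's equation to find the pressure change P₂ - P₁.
(a) Continuity: A₁V₁=A₂V₂ -> V₂=A₁V₁/A₂=0.0308*1.63/0.0178=2.82 m/s
(b) Bernoulli: P₂-P₁=0.5*rho*(V₁^2-V₂^2)/1000=0.5*870*(1.63^2-2.82^2)/1000=-2.304 kPa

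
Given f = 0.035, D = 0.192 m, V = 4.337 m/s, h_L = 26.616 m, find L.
Formula: h_L = f \frac{L}{D} \frac{V^2}{2g}
Substituting knowns: 26.616 = 0.035·(L/0.192)·4.337²/(2·9.81)
Solving for L: L = 26.616·2·9.81·0.192/(0.035·4.337²) = 152.3 m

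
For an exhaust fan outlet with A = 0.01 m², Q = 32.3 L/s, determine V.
Formula: Q = A V
Substituting knowns: 32.3 = 0.01·V·1000
Solving for V: V = (32.3/1000)/0.01 = 3.23 m/s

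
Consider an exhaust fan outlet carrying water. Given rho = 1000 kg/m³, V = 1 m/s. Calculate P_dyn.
Formula: P_{dyn} = \frac{1}{2} \rho V^2
P_dyn = 0.5·1000·1²/1000 = 0.5 kPa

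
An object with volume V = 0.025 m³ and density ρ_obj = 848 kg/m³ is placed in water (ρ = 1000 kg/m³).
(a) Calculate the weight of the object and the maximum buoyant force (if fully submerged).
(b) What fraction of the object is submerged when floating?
(a) W=rho_obj*g*V=848*9.81*0.025=208.0 N; F_B(max)=rho*g*V=1000*9.81*0.025=245.2 N
(b) Floating fraction=rho_obj/rho=848/1000=0.848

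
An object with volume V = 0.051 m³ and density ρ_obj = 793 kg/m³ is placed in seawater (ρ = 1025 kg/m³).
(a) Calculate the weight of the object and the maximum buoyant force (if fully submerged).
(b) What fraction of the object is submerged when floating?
(a) W=rho_obj*g*V=793*9.81*0.051=396.7 N; F_B(max)=rho*g*V=1025*9.81*0.051=512.8 N
(b) Floating fraction=rho_obj/rho=793/1025=0.774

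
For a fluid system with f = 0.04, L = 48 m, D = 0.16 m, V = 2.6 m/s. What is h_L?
Formula: h_L = f \frac{L}{D} \frac{V^2}{2g}
h_L = 0.04·(48/0.16)·2.6²/(2·9.81) = 4.135 m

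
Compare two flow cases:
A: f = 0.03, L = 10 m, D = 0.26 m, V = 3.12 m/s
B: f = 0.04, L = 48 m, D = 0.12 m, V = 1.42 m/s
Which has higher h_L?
h_L(A) = 0.5725 m, h_L(B) = 1.644 m. Answer: B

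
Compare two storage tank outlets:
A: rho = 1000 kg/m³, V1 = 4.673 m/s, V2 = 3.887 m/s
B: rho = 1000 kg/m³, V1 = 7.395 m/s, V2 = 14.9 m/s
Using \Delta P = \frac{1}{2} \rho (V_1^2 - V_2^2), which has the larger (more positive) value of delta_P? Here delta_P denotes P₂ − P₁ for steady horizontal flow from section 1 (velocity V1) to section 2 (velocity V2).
delta_P(A) = 3.364 kPa, delta_P(B) = -83.66 kPa. Answer: A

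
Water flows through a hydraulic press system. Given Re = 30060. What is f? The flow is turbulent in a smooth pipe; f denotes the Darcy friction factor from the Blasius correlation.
Formula: f = \frac{0.316}{Re^{0.25}}
f = 0.316/30060^0.25 = 0.024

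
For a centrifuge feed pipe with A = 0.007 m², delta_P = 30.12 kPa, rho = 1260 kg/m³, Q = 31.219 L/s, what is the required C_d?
Formula: Q = C_d A \sqrt{\frac{2 \Delta P}{\rho}}
Substituting knowns: 31.219 = C_d·0.007·√(2·(30.12·1000)/1260)·1000
Solving for C_d: C_d = (31.219/1000)/(0.007·√(2·(30.12·1000)/1260)) = 0.645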